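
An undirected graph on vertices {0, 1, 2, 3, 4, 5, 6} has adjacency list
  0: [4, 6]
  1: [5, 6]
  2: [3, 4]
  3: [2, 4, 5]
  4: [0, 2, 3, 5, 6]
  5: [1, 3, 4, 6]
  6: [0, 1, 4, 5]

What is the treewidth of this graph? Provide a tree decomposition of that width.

The largest bag has 3 vertices, giving width 2; this decomposition certifies tw(G) ≤ 2. Conversely, {1, 5, 6} is a clique of size 3, and the vertices of any clique must share a bag in every tree decomposition; so some bag has ≥ 3 vertices and tw(G) ≥ 2. The upper and lower bounds meet at 2, so that is the treewidth.

Treewidth 2.
Bags: B1 = {3, 4, 5}  B2 = {4, 5, 6}  B3 = {2, 3, 4}  B4 = {0, 4, 6}  B5 = {1, 5, 6}
Tree: B1–B2, B1–B3, B2–B4, B2–B5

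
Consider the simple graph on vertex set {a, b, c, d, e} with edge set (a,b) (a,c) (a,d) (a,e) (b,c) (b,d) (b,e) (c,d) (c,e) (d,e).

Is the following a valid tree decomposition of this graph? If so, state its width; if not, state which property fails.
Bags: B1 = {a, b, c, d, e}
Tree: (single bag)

Every vertex of G appears in some bag (union = {a, b, c, d, e}); every edge is covered by a bag; and for each vertex v the set of bags containing v is connected in the bag tree. The decomposition is therefore valid. The largest bag has 5 vertices, so the width is 4.

Yes; width 4.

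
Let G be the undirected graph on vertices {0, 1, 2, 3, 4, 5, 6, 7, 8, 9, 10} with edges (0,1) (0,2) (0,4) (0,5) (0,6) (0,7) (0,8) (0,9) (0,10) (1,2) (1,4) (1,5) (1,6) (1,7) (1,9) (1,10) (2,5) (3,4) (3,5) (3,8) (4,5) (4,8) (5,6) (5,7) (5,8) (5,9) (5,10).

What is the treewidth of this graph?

A width-3 tree decomposition is:
Bags: B1 = {3, 4, 5, 8}  B2 = {0, 4, 5, 8}  B3 = {0, 1, 4, 5}  B4 = {0, 1, 5, 6}  B5 = {0, 1, 5, 9}  B6 = {0, 1, 5, 7}  B7 = {0, 1, 5, 10}  B8 = {0, 1, 2, 5}
Tree: B1–B2, B2–B3, B3–B4, B3–B5, B5–B6, B6–B7, B3–B8
Each bag holds 4 vertices, so the decomposition has width 3, which upper-bounds the treewidth. Conversely, {0, 4, 5, 8} is a clique of size 4, and the vertices of any clique must share a bag in every tree decomposition; so some bag has ≥ 4 vertices and tw(G) ≥ 3. Therefore the treewidth is 3.

3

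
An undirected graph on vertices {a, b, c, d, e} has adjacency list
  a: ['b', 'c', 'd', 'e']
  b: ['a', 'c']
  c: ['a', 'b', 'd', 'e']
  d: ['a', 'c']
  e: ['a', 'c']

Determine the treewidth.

A width-2 tree decomposition is:
Bags: B1 = {a, c, e}  B2 = {a, b, c}  B3 = {a, c, d}
Tree: B1–B2, B2–B3
Each bag holds 3 vertices, so the decomposition has width 2, which upper-bounds the treewidth. For the lower bound, the 3 vertices {a, c, d} are pairwise adjacent, and any tree decomposition puts a clique entirely inside one bag — forcing width ≥ 2. Hence tw(G) = 2 exactly.

2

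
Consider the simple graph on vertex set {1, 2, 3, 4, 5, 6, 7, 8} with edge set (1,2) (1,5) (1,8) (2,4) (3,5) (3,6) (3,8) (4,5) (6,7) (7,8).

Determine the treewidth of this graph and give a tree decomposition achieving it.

Treewidth 2.
One such decomposition:
Bags: B1 = {6, 7, 8}  B2 = {3, 6, 8}  B3 = {1, 3, 8}  B4 = {1, 3, 5}  B5 = {1, 2, 5}  B6 = {2, 4, 5}
Tree: B1–B2, B2–B3, B3–B4, B4–B5, B5–B6

Every bag has size at most 3, so the width is 3 − 1 = 2 and tw(G) ≤ 2. For the lower bound, G contains the cycle 7–6–3–8–7, so G is not a forest; only forests have treewidth ≤ 1, hence tw(G) ≥ 2. The upper and lower bounds meet at 2, so that is the treewidth.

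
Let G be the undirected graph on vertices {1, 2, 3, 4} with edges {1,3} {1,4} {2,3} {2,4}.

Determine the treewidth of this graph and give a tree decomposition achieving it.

Treewidth 2.
Bags: B1 = {1, 3, 4}  B2 = {2, 3, 4}
Tree: B1–B2

Each bag holds 3 vertices, so the decomposition has width 2, which upper-bounds the treewidth. The edges 3–1–4–2–3 form a cycle, so G is not a tree and its treewidth is at least 2. Combining the bounds, tw(G) = 2.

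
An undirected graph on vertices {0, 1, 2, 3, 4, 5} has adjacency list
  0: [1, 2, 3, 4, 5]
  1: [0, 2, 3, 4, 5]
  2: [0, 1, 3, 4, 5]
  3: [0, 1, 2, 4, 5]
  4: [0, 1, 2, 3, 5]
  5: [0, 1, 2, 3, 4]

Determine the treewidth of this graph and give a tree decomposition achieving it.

Treewidth 5.
Bags: B1 = {0, 1, 2, 3, 4, 5}
Tree: (single bag)

With just one bag of size 6, the width is 6 − 1 = 5, so tw(G) ≤ 5. On the other hand G contains the 6-clique {0, 1, 2, 3, 4, 5}. A clique must lie in a single bag of any decomposition, so no decomposition can have width below 5. Therefore the treewidth is 5.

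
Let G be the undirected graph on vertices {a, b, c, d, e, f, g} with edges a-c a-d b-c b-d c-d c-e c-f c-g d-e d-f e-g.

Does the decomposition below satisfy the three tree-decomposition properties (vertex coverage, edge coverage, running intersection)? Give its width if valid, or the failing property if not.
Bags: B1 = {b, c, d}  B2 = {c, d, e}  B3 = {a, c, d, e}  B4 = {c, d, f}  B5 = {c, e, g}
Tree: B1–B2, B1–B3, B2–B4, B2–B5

No — bags containing vertex e are not connected in the tree.

A tree decomposition must satisfy three properties: every vertex lies in some bag; for every edge, both endpoints lie together in some bag; and for every vertex, the bags containing it form a connected subtree. Here bags containing vertex e are not connected in the tree, so the decomposition is invalid.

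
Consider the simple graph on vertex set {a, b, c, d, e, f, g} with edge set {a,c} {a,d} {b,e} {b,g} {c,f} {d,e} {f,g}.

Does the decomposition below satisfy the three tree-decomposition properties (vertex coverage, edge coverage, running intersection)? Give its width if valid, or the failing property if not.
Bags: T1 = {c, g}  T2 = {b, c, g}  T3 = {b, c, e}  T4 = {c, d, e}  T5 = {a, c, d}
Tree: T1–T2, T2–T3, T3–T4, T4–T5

No — vertex f appears in no bag.

A tree decomposition must satisfy three properties: every vertex lies in some bag; for every edge, both endpoints lie together in some bag; and for every vertex, the bags containing it form a connected subtree. Here vertex f appears in no bag, so the decomposition is invalid.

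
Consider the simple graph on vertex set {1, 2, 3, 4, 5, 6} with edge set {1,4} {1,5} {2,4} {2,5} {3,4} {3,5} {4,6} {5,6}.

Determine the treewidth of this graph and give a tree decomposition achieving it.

Every bag has size at most 3, so the width is 3 − 1 = 2 and tw(G) ≤ 2. The edges 5–1–4–3–5 form a cycle, so G is not a tree and its treewidth is at least 2. Hence tw(G) = 2 exactly.

Treewidth 2.
One such decomposition:
Bags: B1 = {1, 4, 5}  B2 = {3, 4, 5}  B3 = {4, 5, 6}  B4 = {2, 4, 5}
Tree: B1–B2, B2–B3, B3–B4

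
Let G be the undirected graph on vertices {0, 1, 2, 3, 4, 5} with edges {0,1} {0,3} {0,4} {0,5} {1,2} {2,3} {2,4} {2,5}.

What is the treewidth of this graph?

2

A width-2 tree decomposition is:
Bags: B1 = {0, 1, 2}  B2 = {0, 2, 3}  B3 = {0, 2, 5}  B4 = {0, 2, 4}
Tree: B1–B2, B2–B3, B3–B4
Every bag has size at most 3, so the width is 3 − 1 = 2 and tw(G) ≤ 2. For the lower bound, G contains the cycle 2–1–0–3–2, so G is not a forest; only forests have treewidth ≤ 1, hence tw(G) ≥ 2. The upper and lower bounds meet at 2, so that is the treewidth.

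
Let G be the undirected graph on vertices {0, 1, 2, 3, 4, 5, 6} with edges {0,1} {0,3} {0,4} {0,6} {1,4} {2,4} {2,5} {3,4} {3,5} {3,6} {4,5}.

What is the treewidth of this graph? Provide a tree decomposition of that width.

Treewidth 2.
Bags: B1 = {0, 3, 4}  B2 = {3, 4, 5}  B3 = {2, 4, 5}  B4 = {0, 1, 4}  B5 = {0, 3, 6}
Tree: B1–B2, B2–B3, B1–B4, B1–B5

Each bag holds 3 vertices, so the decomposition has width 2, which upper-bounds the treewidth. Conversely, {0, 1, 4} is a clique of size 3, and the vertices of any clique must share a bag in every tree decomposition; so some bag has ≥ 3 vertices and tw(G) ≥ 2. The upper and lower bounds meet at 2, so that is the treewidth.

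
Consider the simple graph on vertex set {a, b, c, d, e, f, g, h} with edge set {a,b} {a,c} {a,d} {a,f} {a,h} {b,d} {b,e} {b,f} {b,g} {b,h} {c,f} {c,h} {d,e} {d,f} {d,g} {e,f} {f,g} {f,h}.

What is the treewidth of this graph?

3

A width-3 tree decomposition is:
Bags: B1 = {a, b, d, f}  B2 = {b, d, e, f}  B3 = {a, b, f, h}  B4 = {a, c, f, h}  B5 = {b, d, f, g}
Tree: B1–B2, B1–B3, B3–B4, B1–B5
Every bag has size at most 4, so the width is 4 − 1 = 3 and tw(G) ≤ 3. Conversely, {a, c, f, h} is a clique of size 4, and the vertices of any clique must share a bag in every tree decomposition; so some bag has ≥ 4 vertices and tw(G) ≥ 3. The upper and lower bounds meet at 3, so that is the treewidth.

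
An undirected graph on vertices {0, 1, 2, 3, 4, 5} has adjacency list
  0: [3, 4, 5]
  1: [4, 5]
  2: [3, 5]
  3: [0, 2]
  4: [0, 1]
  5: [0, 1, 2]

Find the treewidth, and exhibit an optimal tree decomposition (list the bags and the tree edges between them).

Treewidth 2.
One such decomposition:
Bags: B1 = {0, 1, 4}  B2 = {0, 1, 5}  B3 = {0, 3, 5}  B4 = {2, 3, 5}
Tree: B1–B2, B2–B3, B3–B4

Every bag has size at most 3, so the width is 3 − 1 = 2 and tw(G) ≤ 2. The edges 4–1–5–0–4 form a cycle, so G is not a tree and its treewidth is at least 2. The upper and lower bounds meet at 2, so that is the treewidth.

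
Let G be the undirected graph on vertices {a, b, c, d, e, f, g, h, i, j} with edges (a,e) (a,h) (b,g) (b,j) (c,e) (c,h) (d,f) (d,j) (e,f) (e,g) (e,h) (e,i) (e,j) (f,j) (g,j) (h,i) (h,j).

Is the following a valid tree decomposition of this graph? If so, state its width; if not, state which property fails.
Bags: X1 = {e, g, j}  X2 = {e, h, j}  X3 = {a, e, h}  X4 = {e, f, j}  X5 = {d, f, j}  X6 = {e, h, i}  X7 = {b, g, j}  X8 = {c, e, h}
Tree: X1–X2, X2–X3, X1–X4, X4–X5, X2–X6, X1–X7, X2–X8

Checking the three conditions: (i) the bags cover all of {a, b, c, d, e, f, g, h, i, j}; (ii) for each edge, some bag contains both endpoints; (iii) the bags containing any fixed vertex form a subtree. All hold, so the decomposition is valid with width 3 − 1 = 2.

Yes; width 2.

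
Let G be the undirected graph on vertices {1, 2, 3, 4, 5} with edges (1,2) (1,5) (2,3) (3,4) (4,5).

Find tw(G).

2

A width-2 tree decomposition is:
Bags: B1 = {1, 4, 5}  B2 = {1, 3, 4}  B3 = {1, 2, 3}
Tree: B1–B2, B2–B3
The largest bag has 3 vertices, giving width 2; this decomposition certifies tw(G) ≤ 2. For the lower bound, G contains the cycle 1–5–4–3–2–1, so G is not a forest; only forests have treewidth ≤ 1, hence tw(G) ≥ 2. Therefore the treewidth is 2.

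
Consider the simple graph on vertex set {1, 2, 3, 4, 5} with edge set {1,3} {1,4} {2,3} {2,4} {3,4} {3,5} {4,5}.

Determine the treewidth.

2

A width-2 tree decomposition is:
Bags: B1 = {1, 3, 4}  B2 = {3, 4, 5}  B3 = {2, 3, 4}
Tree: B1–B2, B2–B3
Every bag has size at most 3, so the width is 3 − 1 = 2 and tw(G) ≤ 2. For the lower bound, the 3 vertices {1, 3, 4} are pairwise adjacent, and any tree decomposition puts a clique entirely inside one bag — forcing width ≥ 2. Hence tw(G) = 2 exactly.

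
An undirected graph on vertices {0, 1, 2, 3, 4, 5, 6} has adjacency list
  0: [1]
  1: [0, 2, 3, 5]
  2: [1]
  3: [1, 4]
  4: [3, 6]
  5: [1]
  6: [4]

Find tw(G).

A width-1 tree decomposition is:
Bags: B1 = {0, 1}  B2 = {1, 3}  B3 = {3, 4}  B4 = {1, 2}  B5 = {1, 5}  B6 = {4, 6}
Tree: B1–B2, B2–B3, B1–B4, B2–B5, B3–B6
The largest bag has 2 vertices, giving width 1; this decomposition certifies tw(G) ≤ 1. Since G has at least one edge (e.g. 1–0), it is not an edgeless graph, so tw(G) ≥ 1. Therefore the treewidth is 1.

1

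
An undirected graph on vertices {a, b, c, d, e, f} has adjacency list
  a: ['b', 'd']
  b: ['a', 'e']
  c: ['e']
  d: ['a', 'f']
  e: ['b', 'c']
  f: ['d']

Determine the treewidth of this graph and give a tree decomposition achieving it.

Every bag has size at most 2, so the width is 2 − 1 = 1 and tw(G) ≤ 1. G has an edge, so its treewidth is at least 1. The upper and lower bounds meet at 1, so that is the treewidth.

Treewidth 1.
One optimal decomposition is:
Bags: B1 = {d, f}  B2 = {a, d}  B3 = {a, b}  B4 = {b, e}  B5 = {c, e}
Tree: B1–B2, B2–B3, B3–B4, B4–B5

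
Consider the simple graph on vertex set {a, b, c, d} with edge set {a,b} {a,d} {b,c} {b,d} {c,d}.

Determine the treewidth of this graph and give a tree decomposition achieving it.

Each bag holds 3 vertices, so the decomposition has width 2, which upper-bounds the treewidth. On the other hand G contains the 3-clique {b, c, d}. A clique must lie in a single bag of any decomposition, so no decomposition can have width below 2. Therefore the treewidth is 2.

Treewidth 2.
One such decomposition:
Bags: B1 = {a, b, d}  B2 = {b, c, d}
Tree: B1–B2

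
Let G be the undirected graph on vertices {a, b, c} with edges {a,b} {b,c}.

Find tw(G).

A width-1 tree decomposition is:
Bags: B1 = {a, b}  B2 = {b, c}
Tree: B1–B2
Each bag holds 2 vertices, so the decomposition has width 1, which upper-bounds the treewidth. Since G has at least one edge (e.g. b–a), it is not an edgeless graph, so tw(G) ≥ 1. Hence tw(G) = 1 exactly.

1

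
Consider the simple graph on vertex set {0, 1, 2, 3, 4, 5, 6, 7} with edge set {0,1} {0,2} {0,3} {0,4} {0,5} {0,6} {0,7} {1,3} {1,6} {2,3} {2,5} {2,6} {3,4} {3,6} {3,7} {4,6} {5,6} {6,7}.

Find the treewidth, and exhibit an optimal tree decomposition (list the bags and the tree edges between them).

Treewidth 3.
One such decomposition:
Bags: B1 = {0, 3, 4, 6}  B2 = {0, 3, 6, 7}  B3 = {0, 1, 3, 6}  B4 = {0, 2, 3, 6}  B5 = {0, 2, 5, 6}
Tree: B1–B2, B1–B3, B3–B4, B4–B5

The largest bag has 4 vertices, giving width 3; this decomposition certifies tw(G) ≤ 3. For the lower bound, the 4 vertices {0, 1, 3, 6} are pairwise adjacent, and any tree decomposition puts a clique entirely inside one bag — forcing width ≥ 3. Combining the bounds, tw(G) = 3.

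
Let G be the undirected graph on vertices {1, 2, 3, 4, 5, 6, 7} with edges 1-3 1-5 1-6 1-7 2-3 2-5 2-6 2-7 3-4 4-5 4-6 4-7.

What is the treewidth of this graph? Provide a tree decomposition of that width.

The largest bag has 4 vertices, giving width 3; this decomposition certifies tw(G) ≤ 3. For the lower bound: the 4 vertex sets {2,7}, {3,4}, {1}, {5} are disjoint, each induces a connected subgraph, and every pair is joined by at least one edge of G. Contracting each set to a single vertex therefore yields K_{4} as a minor, and since treewidth is minor-monotone, tw(G) ≥ tw(K_{4}) = 3. Therefore the treewidth is 3.

Treewidth 3.
Bags: B1 = {1, 2, 4, 7}  B2 = {1, 2, 3, 4}  B3 = {1, 2, 4, 5}  B4 = {1, 2, 4, 6}
Tree: B1–B2, B2–B3, B3–B4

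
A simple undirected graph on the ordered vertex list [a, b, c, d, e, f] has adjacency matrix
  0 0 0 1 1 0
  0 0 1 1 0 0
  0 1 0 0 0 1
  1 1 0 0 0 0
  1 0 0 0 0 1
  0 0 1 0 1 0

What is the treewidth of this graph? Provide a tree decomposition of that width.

Treewidth 2.
One such decomposition:
Bags: B1 = {a, e, f}  B2 = {a, d, f}  B3 = {b, d, f}  B4 = {b, c, f}
Tree: B1–B2, B2–B3, B3–B4

The largest bag has 3 vertices, giving width 2; this decomposition certifies tw(G) ≤ 2. The edges f–e–a–d–b–c–f form a cycle, so G is not a tree and its treewidth is at least 2. Combining the bounds, tw(G) = 2.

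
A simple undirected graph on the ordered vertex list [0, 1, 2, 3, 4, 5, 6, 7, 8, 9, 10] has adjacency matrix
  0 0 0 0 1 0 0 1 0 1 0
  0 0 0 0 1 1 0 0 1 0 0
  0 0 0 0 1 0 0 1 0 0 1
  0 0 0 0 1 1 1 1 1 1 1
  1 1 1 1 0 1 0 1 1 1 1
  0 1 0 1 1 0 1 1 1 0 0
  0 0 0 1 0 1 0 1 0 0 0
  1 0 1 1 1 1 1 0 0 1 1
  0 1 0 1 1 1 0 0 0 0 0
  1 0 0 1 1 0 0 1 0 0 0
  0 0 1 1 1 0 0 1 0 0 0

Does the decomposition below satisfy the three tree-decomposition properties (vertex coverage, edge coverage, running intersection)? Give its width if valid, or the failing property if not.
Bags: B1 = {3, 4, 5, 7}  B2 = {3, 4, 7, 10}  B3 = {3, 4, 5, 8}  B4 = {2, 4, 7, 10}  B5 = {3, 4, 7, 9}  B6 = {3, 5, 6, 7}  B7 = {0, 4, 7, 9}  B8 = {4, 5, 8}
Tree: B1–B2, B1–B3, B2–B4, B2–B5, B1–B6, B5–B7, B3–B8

No — vertex 1 appears in no bag.

A tree decomposition must satisfy three properties: every vertex lies in some bag; for every edge, both endpoints lie together in some bag; and for every vertex, the bags containing it form a connected subtree. Here vertex 1 appears in no bag, so the decomposition is invalid.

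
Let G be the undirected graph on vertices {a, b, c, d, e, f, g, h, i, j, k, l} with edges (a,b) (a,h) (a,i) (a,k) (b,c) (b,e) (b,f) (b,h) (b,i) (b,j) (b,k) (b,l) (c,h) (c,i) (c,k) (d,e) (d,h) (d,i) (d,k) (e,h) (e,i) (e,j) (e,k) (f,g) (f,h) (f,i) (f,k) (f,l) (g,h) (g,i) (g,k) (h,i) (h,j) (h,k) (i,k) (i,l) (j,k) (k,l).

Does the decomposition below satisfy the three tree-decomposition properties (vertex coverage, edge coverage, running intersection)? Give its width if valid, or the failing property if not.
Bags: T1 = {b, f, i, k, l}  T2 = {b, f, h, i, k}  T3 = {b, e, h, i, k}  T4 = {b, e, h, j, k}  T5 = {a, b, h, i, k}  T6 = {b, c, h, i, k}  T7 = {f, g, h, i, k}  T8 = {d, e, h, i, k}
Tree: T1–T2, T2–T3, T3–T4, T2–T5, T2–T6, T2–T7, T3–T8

Yes; width 4.

Checking the three conditions: (i) the bags cover all of {a, b, c, d, e, f, g, h, i, j, k, l}; (ii) for each edge, some bag contains both endpoints; (iii) the bags containing any fixed vertex form a subtree. All hold, so the decomposition is valid with width 5 − 1 = 4.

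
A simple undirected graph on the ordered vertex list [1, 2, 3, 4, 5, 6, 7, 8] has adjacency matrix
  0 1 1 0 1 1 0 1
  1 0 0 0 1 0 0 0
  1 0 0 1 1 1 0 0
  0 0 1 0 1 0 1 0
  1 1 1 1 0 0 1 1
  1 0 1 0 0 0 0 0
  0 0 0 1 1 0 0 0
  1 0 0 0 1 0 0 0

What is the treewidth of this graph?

A width-2 tree decomposition is:
Bags: B1 = {4, 5, 7}  B2 = {3, 4, 5}  B3 = {1, 3, 5}  B4 = {1, 2, 5}  B5 = {1, 3, 6}  B6 = {1, 5, 8}
Tree: B1–B2, B2–B3, B3–B4, B3–B5, B4–B6
The largest bag has 3 vertices, giving width 2; this decomposition certifies tw(G) ≤ 2. Conversely, {1, 5, 8} is a clique of size 3, and the vertices of any clique must share a bag in every tree decomposition; so some bag has ≥ 3 vertices and tw(G) ≥ 2. Combining the bounds, tw(G) = 2.

2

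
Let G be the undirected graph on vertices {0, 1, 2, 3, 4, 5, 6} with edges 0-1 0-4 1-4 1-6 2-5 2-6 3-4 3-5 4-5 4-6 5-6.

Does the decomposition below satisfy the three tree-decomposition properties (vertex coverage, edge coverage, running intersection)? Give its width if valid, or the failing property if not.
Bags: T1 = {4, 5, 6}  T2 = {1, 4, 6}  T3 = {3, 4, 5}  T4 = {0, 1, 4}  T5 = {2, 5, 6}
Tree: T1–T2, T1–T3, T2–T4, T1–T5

Yes; width 2.

Checking the three conditions: (i) the bags cover all of {0, 1, 2, 3, 4, 5, 6}; (ii) for each edge, some bag contains both endpoints; (iii) the bags containing any fixed vertex form a subtree. All hold, so the decomposition is valid with width 3 − 1 = 2.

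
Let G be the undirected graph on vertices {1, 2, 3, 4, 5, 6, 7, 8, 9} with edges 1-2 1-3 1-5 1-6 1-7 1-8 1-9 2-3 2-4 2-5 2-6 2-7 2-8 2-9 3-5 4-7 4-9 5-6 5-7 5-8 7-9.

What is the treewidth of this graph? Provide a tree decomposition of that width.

Every bag has size at most 4, so the width is 4 − 1 = 3 and tw(G) ≤ 3. On the other hand G contains the 4-clique {1, 2, 7, 9}. A clique must lie in a single bag of any decomposition, so no decomposition can have width below 3. Hence tw(G) = 3 exactly.

Treewidth 3.
One optimal decomposition is:
Bags: B1 = {1, 2, 3, 5}  B2 = {1, 2, 5, 7}  B3 = {1, 2, 5, 8}  B4 = {1, 2, 7, 9}  B5 = {1, 2, 5, 6}  B6 = {2, 4, 7, 9}
Tree: B1–B2, B1–B3, B2–B4, B2–B5, B4–B6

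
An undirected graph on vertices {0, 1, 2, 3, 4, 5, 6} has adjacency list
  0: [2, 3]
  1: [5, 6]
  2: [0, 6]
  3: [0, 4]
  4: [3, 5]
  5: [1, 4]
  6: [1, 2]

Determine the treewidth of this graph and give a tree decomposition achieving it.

Each bag holds 3 vertices, so the decomposition has width 2, which upper-bounds the treewidth. The edges 1–6–2–0–3–4–5–1 form a cycle, so G is not a tree and its treewidth is at least 2. Combining the bounds, tw(G) = 2.

Treewidth 2.
One such decomposition:
Bags: B1 = {1, 2, 6}  B2 = {0, 1, 2}  B3 = {0, 1, 3}  B4 = {1, 3, 4}  B5 = {1, 4, 5}
Tree: B1–B2, B2–B3, B3–B4, B4–B5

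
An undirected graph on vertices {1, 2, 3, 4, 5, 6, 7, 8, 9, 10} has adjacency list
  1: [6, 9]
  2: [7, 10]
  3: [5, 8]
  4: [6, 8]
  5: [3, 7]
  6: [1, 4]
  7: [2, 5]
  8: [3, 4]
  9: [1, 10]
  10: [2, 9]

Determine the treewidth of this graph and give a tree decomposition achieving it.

The largest bag has 3 vertices, giving width 2; this decomposition certifies tw(G) ≤ 2. Since 7–2–10–9–1–6–4–8–3–5–7 is a cycle in G, G is not acyclic. Forests are exactly the graphs of treewidth ≤ 1, so tw(G) ≥ 2. Hence tw(G) = 2 exactly.

Treewidth 2.
One optimal decomposition is:
Bags: B1 = {2, 7, 10}  B2 = {7, 9, 10}  B3 = {1, 7, 9}  B4 = {1, 6, 7}  B5 = {4, 6, 7}  B6 = {4, 7, 8}  B7 = {3, 7, 8}  B8 = {3, 5, 7}
Tree: B1–B2, B2–B3, B3–B4, B4–B5, B5–B6, B6–B7, B7–B8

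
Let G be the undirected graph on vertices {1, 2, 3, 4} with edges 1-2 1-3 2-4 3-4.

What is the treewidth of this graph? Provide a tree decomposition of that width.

Treewidth 2.
One optimal decomposition is:
Bags: B1 = {2, 3, 4}  B2 = {1, 2, 3}
Tree: B1–B2

Each bag holds 3 vertices, so the decomposition has width 2, which upper-bounds the treewidth. Since 3–4–2–1–3 is a cycle in G, G is not acyclic. Forests are exactly the graphs of treewidth ≤ 1, so tw(G) ≥ 2. Combining the bounds, tw(G) = 2.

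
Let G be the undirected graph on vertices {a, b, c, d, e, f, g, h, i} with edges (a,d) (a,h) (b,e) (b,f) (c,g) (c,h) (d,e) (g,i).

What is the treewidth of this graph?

1

A width-1 tree decomposition is:
Bags: B1 = {b, f}  B2 = {b, e}  B3 = {d, e}  B4 = {a, d}  B5 = {a, h}  B6 = {c, h}  B7 = {c, g}  B8 = {g, i}
Tree: B1–B2, B2–B3, B3–B4, B4–B5, B5–B6, B6–B7, B7–B8
Every bag has size at most 2, so the width is 2 − 1 = 1 and tw(G) ≤ 1. Since G has at least one edge (e.g. f–b), it is not an edgeless graph, so tw(G) ≥ 1. The upper and lower bounds meet at 1, so that is the treewidth.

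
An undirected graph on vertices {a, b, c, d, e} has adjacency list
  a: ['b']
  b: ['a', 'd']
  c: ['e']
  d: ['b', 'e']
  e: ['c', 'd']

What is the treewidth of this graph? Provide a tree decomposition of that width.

Treewidth 1.
One optimal decomposition is:
Bags: B1 = {a, b}  B2 = {b, d}  B3 = {d, e}  B4 = {c, e}
Tree: B1–B2, B2–B3, B3–B4

Each bag holds 2 vertices, so the decomposition has width 1, which upper-bounds the treewidth. G has an edge, so its treewidth is at least 1. Hence tw(G) = 1 exactly.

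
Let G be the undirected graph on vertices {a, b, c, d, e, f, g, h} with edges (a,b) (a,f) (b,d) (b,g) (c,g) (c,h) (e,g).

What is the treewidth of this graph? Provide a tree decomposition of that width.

Treewidth 1.
One such decomposition:
Bags: B1 = {c, g}  B2 = {b, g}  B3 = {a, b}  B4 = {a, f}  B5 = {e, g}  B6 = {c, h}  B7 = {b, d}
Tree: B1–B2, B2–B3, B3–B4, B1–B5, B1–B6, B3–B7

The largest bag has 2 vertices, giving width 1; this decomposition certifies tw(G) ≤ 1. Since G has at least one edge (e.g. c–g), it is not an edgeless graph, so tw(G) ≥ 1. Therefore the treewidth is 1.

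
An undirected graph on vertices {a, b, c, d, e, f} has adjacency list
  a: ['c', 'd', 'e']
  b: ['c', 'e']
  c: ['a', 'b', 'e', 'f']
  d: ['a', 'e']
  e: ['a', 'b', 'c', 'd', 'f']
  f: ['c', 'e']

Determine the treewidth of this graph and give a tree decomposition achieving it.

Every bag has size at most 3, so the width is 3 − 1 = 2 and tw(G) ≤ 2. For the lower bound, the 3 vertices {a, d, e} are pairwise adjacent, and any tree decomposition puts a clique entirely inside one bag — forcing width ≥ 2. Combining the bounds, tw(G) = 2.

Treewidth 2.
One optimal decomposition is:
Bags: B1 = {a, c, e}  B2 = {c, e, f}  B3 = {b, c, e}  B4 = {a, d, e}
Tree: B1–B2, B1–B3, B1–B4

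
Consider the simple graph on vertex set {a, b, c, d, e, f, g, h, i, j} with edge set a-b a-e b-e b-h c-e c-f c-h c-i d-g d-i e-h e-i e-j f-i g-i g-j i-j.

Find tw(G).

A width-2 tree decomposition is:
Bags: B1 = {c, e, h}  B2 = {c, e, i}  B3 = {e, i, j}  B4 = {c, f, i}  B5 = {b, e, h}  B6 = {a, b, e}  B7 = {g, i, j}  B8 = {d, g, i}
Tree: B1–B2, B2–B3, B2–B4, B1–B5, B5–B6, B3–B7, B7–B8
Every bag has size at most 3, so the width is 3 − 1 = 2 and tw(G) ≤ 2. For the lower bound, the 3 vertices {c, e, h} are pairwise adjacent, and any tree decomposition puts a clique entirely inside one bag — forcing width ≥ 2. Hence tw(G) = 2 exactly.

2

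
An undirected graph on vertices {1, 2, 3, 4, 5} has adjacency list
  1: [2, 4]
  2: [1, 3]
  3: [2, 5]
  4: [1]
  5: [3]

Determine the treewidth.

A width-1 tree decomposition is:
Bags: B1 = {2, 3}  B2 = {1, 2}  B3 = {3, 5}  B4 = {1, 4}
Tree: B1–B2, B1–B3, B2–B4
The largest bag has 2 vertices, giving width 1; this decomposition certifies tw(G) ≤ 1. Since G has at least one edge (e.g. 2–3), it is not an edgeless graph, so tw(G) ≥ 1. The upper and lower bounds meet at 1, so that is the treewidth.

1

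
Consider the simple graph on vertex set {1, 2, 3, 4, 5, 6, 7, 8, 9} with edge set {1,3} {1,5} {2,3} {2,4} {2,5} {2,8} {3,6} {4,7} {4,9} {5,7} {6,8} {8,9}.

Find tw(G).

3

A width-3 tree decomposition is:
Bags: B1 = {1, 3, 5, 7}  B2 = {2, 3, 5, 7}  B3 = {2, 3, 4, 7}  B4 = {2, 3, 4, 6}  B5 = {2, 4, 6, 8}  B6 = {4, 6, 8, 9}
Tree: B1–B2, B2–B3, B3–B4, B4–B5, B5–B6
Every bag has size at most 4, so the width is 4 − 1 = 3 and tw(G) ≤ 3. For the lower bound: the 4 vertex sets {1,5,7}, {3}, {2}, {4,6,8,9} are disjoint, each induces a connected subgraph, and every pair is joined by at least one edge of G. Contracting each set to a single vertex therefore yields K_{4} as a minor, and since treewidth is minor-monotone, tw(G) ≥ tw(K_{4}) = 3. Therefore the treewidth is 3.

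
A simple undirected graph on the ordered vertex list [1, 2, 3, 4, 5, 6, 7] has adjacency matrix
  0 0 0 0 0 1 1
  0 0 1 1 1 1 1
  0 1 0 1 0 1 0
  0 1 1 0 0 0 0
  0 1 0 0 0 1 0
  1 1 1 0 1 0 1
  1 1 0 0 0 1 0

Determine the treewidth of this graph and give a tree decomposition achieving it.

Treewidth 2.
One such decomposition:
Bags: B1 = {2, 6, 7}  B2 = {1, 6, 7}  B3 = {2, 5, 6}  B4 = {2, 3, 6}  B5 = {2, 3, 4}
Tree: B1–B2, B1–B3, B3–B4, B4–B5

Every bag has size at most 3, so the width is 3 − 1 = 2 and tw(G) ≤ 2. Conversely, {1, 6, 7} is a clique of size 3, and the vertices of any clique must share a bag in every tree decomposition; so some bag has ≥ 3 vertices and tw(G) ≥ 2. Therefore the treewidth is 2.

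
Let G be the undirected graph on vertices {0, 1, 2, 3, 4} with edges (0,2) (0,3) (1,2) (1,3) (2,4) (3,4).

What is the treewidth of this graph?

A width-2 tree decomposition is:
Bags: B1 = {0, 2, 3}  B2 = {1, 2, 3}  B3 = {2, 3, 4}
Tree: B1–B2, B2–B3
The largest bag has 3 vertices, giving width 2; this decomposition certifies tw(G) ≤ 2. The edges 0–2–1–3–0 form a cycle, so G is not a tree and its treewidth is at least 2. The upper and lower bounds meet at 2, so that is the treewidth.

2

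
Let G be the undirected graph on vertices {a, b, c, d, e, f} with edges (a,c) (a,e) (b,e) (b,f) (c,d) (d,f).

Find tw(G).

2

A width-2 tree decomposition is:
Bags: B1 = {b, e, f}  B2 = {a, e, f}  B3 = {a, c, f}  B4 = {c, d, f}
Tree: B1–B2, B2–B3, B3–B4
Each bag holds 3 vertices, so the decomposition has width 2, which upper-bounds the treewidth. For the lower bound, G contains the cycle f–b–e–a–c–d–f, so G is not a forest; only forests have treewidth ≤ 1, hence tw(G) ≥ 2. Therefore the treewidth is 2.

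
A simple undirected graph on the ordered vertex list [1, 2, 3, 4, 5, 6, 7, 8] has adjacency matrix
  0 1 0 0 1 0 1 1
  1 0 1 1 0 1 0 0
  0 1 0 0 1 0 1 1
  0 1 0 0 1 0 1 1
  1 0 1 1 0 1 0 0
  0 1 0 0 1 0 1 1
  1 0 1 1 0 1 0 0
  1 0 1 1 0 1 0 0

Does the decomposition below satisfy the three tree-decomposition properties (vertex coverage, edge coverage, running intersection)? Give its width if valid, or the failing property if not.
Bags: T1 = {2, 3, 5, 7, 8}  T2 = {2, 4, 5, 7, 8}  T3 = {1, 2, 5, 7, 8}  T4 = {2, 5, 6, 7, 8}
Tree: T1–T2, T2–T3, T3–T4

Checking the three conditions: (i) the bags cover all of {1, 2, 3, 4, 5, 6, 7, 8}; (ii) for each edge, some bag contains both endpoints; (iii) the bags containing any fixed vertex form a subtree. All hold, so the decomposition is valid with width 5 − 1 = 4.

Yes; width 4.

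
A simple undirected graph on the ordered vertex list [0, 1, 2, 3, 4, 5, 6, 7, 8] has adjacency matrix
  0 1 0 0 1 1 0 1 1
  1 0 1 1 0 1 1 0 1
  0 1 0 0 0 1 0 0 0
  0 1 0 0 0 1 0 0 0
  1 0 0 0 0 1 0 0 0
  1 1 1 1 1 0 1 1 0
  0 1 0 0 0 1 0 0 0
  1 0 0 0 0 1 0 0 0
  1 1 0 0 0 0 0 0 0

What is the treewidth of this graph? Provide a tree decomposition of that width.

Every bag has size at most 3, so the width is 3 − 1 = 2 and tw(G) ≤ 2. For the lower bound, the 3 vertices {0, 1, 8} are pairwise adjacent, and any tree decomposition puts a clique entirely inside one bag — forcing width ≥ 2. Hence tw(G) = 2 exactly.

Treewidth 2.
Bags: B1 = {0, 1, 5}  B2 = {0, 1, 8}  B3 = {0, 4, 5}  B4 = {1, 3, 5}  B5 = {1, 2, 5}  B6 = {0, 5, 7}  B7 = {1, 5, 6}
Tree: B1–B2, B1–B3, B1–B4, B4–B5, B1–B6, B1–B7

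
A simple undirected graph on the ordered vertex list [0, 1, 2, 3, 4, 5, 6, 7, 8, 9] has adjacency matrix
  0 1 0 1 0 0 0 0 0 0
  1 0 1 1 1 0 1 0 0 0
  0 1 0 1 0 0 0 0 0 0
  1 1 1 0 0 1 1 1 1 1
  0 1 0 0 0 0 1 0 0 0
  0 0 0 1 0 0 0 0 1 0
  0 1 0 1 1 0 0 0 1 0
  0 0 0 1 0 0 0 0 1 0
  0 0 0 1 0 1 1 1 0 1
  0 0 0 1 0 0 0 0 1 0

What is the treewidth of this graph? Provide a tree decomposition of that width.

The largest bag has 3 vertices, giving width 2; this decomposition certifies tw(G) ≤ 2. On the other hand G contains the 3-clique {0, 1, 3}. A clique must lie in a single bag of any decomposition, so no decomposition can have width below 2. Therefore the treewidth is 2.

Treewidth 2.
One optimal decomposition is:
Bags: B1 = {1, 3, 6}  B2 = {3, 6, 8}  B3 = {3, 7, 8}  B4 = {3, 8, 9}  B5 = {0, 1, 3}  B6 = {1, 2, 3}  B7 = {3, 5, 8}  B8 = {1, 4, 6}
Tree: B1–B2, B2–B3, B2–B4, B1–B5, B1–B6, B3–B7, B1–B8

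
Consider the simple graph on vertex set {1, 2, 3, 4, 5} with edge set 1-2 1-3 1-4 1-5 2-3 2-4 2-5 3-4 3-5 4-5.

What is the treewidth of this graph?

A width-4 tree decomposition is:
Bags: B1 = {1, 2, 3, 4, 5}
Tree: (single bag)
A single bag containing all 5 vertices is trivially a valid decomposition of width 4. On the other hand G contains the 5-clique {1, 2, 3, 4, 5}. A clique must lie in a single bag of any decomposition, so no decomposition can have width below 4. Therefore the treewidth is 4.

4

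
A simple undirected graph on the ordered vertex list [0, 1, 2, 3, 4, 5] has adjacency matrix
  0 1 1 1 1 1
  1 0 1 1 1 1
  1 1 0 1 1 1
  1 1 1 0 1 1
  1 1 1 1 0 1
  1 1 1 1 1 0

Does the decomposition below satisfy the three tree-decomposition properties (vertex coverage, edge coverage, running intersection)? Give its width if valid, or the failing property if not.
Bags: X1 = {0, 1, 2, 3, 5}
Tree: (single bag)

A tree decomposition must satisfy three properties: every vertex lies in some bag; for every edge, both endpoints lie together in some bag; and for every vertex, the bags containing it form a connected subtree. Here vertex 4 appears in no bag, so the decomposition is invalid.

No — vertex 4 appears in no bag.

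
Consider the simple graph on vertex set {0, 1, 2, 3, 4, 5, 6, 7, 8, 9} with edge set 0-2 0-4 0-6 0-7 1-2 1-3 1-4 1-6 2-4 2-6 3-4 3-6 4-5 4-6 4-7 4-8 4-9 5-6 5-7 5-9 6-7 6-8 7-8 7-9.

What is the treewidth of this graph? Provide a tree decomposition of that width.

Treewidth 3.
One such decomposition:
Bags: B1 = {0, 2, 4, 6}  B2 = {0, 4, 6, 7}  B3 = {4, 5, 6, 7}  B4 = {4, 6, 7, 8}  B5 = {1, 2, 4, 6}  B6 = {4, 5, 7, 9}  B7 = {1, 3, 4, 6}
Tree: B1–B2, B2–B3, B3–B4, B1–B5, B3–B6, B5–B7

Every bag has size at most 4, so the width is 4 − 1 = 3 and tw(G) ≤ 3. For the lower bound, the 4 vertices {4, 5, 7, 9} are pairwise adjacent, and any tree decomposition puts a clique entirely inside one bag — forcing width ≥ 3. Hence tw(G) = 3 exactly.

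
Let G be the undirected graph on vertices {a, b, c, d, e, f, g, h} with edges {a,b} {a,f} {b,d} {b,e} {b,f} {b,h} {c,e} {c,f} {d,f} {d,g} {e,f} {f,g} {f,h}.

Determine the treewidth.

2

A width-2 tree decomposition is:
Bags: B1 = {b, d, f}  B2 = {b, f, h}  B3 = {b, e, f}  B4 = {a, b, f}  B5 = {d, f, g}  B6 = {c, e, f}
Tree: B1–B2, B1–B3, B3–B4, B1–B5, B3–B6
Every bag has size at most 3, so the width is 3 − 1 = 2 and tw(G) ≤ 2. For the lower bound, the 3 vertices {d, f, g} are pairwise adjacent, and any tree decomposition puts a clique entirely inside one bag — forcing width ≥ 2. The upper and lower bounds meet at 2, so that is the treewidth.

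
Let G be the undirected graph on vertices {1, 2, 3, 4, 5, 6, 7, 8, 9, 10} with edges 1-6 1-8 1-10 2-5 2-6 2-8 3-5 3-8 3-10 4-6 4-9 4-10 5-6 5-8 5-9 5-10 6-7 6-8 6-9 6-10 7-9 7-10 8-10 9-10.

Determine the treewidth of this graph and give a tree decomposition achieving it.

Treewidth 3.
One optimal decomposition is:
Bags: B1 = {5, 6, 8, 10}  B2 = {3, 5, 8, 10}  B3 = {1, 6, 8, 10}  B4 = {5, 6, 9, 10}  B5 = {4, 6, 9, 10}  B6 = {6, 7, 9, 10}  B7 = {2, 5, 6, 8}
Tree: B1–B2, B1–B3, B1–B4, B4–B5, B4–B6, B1–B7

The largest bag has 4 vertices, giving width 3; this decomposition certifies tw(G) ≤ 3. Conversely, {3, 5, 8, 10} is a clique of size 4, and the vertices of any clique must share a bag in every tree decomposition; so some bag has ≥ 4 vertices and tw(G) ≥ 3. Combining the bounds, tw(G) = 3.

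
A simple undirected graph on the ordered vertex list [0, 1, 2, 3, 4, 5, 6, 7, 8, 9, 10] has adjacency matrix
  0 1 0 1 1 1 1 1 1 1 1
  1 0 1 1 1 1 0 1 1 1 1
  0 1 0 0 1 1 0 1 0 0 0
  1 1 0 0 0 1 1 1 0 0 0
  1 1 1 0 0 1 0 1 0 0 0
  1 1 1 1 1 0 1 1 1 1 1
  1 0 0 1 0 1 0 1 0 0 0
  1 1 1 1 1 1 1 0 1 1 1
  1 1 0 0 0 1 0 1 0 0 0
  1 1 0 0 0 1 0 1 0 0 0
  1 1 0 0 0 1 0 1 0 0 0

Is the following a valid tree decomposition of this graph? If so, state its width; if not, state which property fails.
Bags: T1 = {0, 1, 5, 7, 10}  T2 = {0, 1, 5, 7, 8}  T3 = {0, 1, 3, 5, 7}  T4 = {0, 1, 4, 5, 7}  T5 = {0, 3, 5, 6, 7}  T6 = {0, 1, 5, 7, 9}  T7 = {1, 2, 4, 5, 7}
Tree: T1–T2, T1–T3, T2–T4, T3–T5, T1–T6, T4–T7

Yes; width 4.

Every vertex of G appears in some bag (union = {0, 1, 2, 3, 4, 5, 6, 7, 8, 9, 10}); every edge is covered by a bag; and for each vertex v the set of bags containing v is connected in the bag tree. The decomposition is therefore valid. The largest bag has 5 vertices, so the width is 4.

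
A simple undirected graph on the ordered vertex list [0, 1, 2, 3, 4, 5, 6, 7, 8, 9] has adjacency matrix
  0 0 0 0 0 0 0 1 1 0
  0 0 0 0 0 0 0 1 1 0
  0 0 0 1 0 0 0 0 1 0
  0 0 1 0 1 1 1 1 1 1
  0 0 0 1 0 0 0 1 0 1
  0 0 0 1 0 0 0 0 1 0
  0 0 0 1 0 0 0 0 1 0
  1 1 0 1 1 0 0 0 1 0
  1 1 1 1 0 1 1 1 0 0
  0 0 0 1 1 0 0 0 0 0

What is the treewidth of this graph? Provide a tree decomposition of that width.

Treewidth 2.
One such decomposition:
Bags: B1 = {0, 7, 8}  B2 = {1, 7, 8}  B3 = {3, 7, 8}  B4 = {3, 4, 7}  B5 = {2, 3, 8}  B6 = {3, 4, 9}  B7 = {3, 5, 8}  B8 = {3, 6, 8}
Tree: B1–B2, B1–B3, B3–B4, B3–B5, B4–B6, B3–B7, B7–B8

Every bag has size at most 3, so the width is 3 − 1 = 2 and tw(G) ≤ 2. Conversely, {0, 7, 8} is a clique of size 3, and the vertices of any clique must share a bag in every tree decomposition; so some bag has ≥ 3 vertices and tw(G) ≥ 2. Hence tw(G) = 2 exactly.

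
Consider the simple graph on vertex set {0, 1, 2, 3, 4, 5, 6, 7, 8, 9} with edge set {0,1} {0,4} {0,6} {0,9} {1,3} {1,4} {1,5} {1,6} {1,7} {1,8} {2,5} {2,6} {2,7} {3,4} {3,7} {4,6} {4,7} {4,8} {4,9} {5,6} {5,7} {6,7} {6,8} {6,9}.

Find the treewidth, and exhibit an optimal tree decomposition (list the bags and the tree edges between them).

Treewidth 3.
Bags: B1 = {1, 4, 6, 7}  B2 = {0, 1, 4, 6}  B3 = {0, 4, 6, 9}  B4 = {1, 5, 6, 7}  B5 = {2, 5, 6, 7}  B6 = {1, 4, 6, 8}  B7 = {1, 3, 4, 7}
Tree: B1–B2, B2–B3, B1–B4, B4–B5, B1–B6, B1–B7

The largest bag has 4 vertices, giving width 3; this decomposition certifies tw(G) ≤ 3. On the other hand G contains the 4-clique {1, 3, 4, 7}. A clique must lie in a single bag of any decomposition, so no decomposition can have width below 3. Hence tw(G) = 3 exactly.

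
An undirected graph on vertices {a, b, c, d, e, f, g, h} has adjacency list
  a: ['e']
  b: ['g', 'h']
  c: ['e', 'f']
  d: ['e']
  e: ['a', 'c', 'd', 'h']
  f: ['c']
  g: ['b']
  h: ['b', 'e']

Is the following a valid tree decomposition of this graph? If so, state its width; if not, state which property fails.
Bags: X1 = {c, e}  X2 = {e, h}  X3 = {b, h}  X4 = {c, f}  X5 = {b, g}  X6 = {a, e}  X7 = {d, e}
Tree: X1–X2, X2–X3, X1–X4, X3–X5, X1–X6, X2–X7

Yes; width 1.

Vertex coverage: the bags together contain {a, b, c, d, e, f, g, h}, the full vertex set. Edge coverage: each edge of G has both endpoints in at least one bag. Running intersection: for every vertex, the bags containing it form a connected subtree. All three properties hold, so this is a valid tree decomposition of width max|bag| − 1 = 1, and hence tw(G) ≤ 1.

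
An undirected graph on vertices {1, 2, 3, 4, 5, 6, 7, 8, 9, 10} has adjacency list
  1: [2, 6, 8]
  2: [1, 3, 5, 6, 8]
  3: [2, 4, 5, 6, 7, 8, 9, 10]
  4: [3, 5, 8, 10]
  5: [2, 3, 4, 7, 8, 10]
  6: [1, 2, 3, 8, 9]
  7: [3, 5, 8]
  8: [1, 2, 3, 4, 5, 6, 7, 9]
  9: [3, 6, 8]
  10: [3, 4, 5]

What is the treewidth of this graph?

A width-3 tree decomposition is:
Bags: B1 = {2, 3, 5, 8}  B2 = {3, 4, 5, 8}  B3 = {3, 4, 5, 10}  B4 = {2, 3, 6, 8}  B5 = {1, 2, 6, 8}  B6 = {3, 5, 7, 8}  B7 = {3, 6, 8, 9}
Tree: B1–B2, B2–B3, B1–B4, B4–B5, B2–B6, B4–B7
The largest bag has 4 vertices, giving width 3; this decomposition certifies tw(G) ≤ 3. On the other hand G contains the 4-clique {1, 2, 6, 8}. A clique must lie in a single bag of any decomposition, so no decomposition can have width below 3. Combining the bounds, tw(G) = 3.

3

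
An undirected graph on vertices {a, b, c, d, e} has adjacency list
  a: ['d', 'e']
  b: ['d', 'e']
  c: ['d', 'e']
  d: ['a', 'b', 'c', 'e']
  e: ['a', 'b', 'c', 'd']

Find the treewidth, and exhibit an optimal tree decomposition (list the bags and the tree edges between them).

Treewidth 2.
Bags: B1 = {b, d, e}  B2 = {c, d, e}  B3 = {a, d, e}
Tree: B1–B2, B1–B3

Each bag holds 3 vertices, so the decomposition has width 2, which upper-bounds the treewidth. For the lower bound, the 3 vertices {c, d, e} are pairwise adjacent, and any tree decomposition puts a clique entirely inside one bag — forcing width ≥ 2. Hence tw(G) = 2 exactly.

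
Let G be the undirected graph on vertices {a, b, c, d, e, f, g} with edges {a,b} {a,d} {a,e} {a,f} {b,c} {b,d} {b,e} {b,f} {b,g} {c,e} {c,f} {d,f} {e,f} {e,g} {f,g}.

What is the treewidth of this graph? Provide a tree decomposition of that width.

The largest bag has 4 vertices, giving width 3; this decomposition certifies tw(G) ≤ 3. For the lower bound, the 4 vertices {a, b, d, f} are pairwise adjacent, and any tree decomposition puts a clique entirely inside one bag — forcing width ≥ 3. Combining the bounds, tw(G) = 3.

Treewidth 3.
One such decomposition:
Bags: B1 = {a, b, d, f}  B2 = {a, b, e, f}  B3 = {b, e, f, g}  B4 = {b, c, e, f}
Tree: B1–B2, B2–B3, B3–B4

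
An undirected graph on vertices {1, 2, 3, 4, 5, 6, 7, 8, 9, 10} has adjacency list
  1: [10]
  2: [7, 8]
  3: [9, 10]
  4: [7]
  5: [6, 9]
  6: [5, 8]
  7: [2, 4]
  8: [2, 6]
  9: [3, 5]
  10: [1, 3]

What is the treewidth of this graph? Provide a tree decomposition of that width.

Treewidth 1.
Bags: B1 = {1, 10}  B2 = {3, 10}  B3 = {3, 9}  B4 = {5, 9}  B5 = {5, 6}  B6 = {6, 8}  B7 = {2, 8}  B8 = {2, 7}  B9 = {4, 7}
Tree: B1–B2, B2–B3, B3–B4, B4–B5, B5–B6, B6–B7, B7–B8, B8–B9

Every bag has size at most 2, so the width is 2 − 1 = 1 and tw(G) ≤ 1. Any graph with an edge has treewidth ≥ 1, and G has the edge 1–10. Hence tw(G) = 1 exactly.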